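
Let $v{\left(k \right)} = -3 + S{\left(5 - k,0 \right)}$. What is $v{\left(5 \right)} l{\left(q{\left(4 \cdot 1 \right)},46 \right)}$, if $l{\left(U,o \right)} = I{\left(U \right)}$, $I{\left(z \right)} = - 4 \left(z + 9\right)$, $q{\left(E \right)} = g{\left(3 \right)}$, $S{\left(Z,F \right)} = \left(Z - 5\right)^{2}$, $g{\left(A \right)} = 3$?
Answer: $-1056$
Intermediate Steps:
$S{\left(Z,F \right)} = \left(-5 + Z\right)^{2}$
$q{\left(E \right)} = 3$
$v{\left(k \right)} = -3 + k^{2}$ ($v{\left(k \right)} = -3 + \left(-5 - \left(-5 + k\right)\right)^{2} = -3 + \left(- k\right)^{2} = -3 + k^{2}$)
$I{\left(z \right)} = -36 - 4 z$ ($I{\left(z \right)} = - 4 \left(9 + z\right) = -36 - 4 z$)
$l{\left(U,o \right)} = -36 - 4 U$
$v{\left(5 \right)} l{\left(q{\left(4 \cdot 1 \right)},46 \right)} = \left(-3 + 5^{2}\right) \left(-36 - 12\right) = \left(-3 + 25\right) \left(-36 - 12\right) = 22 \left(-48\right) = -1056$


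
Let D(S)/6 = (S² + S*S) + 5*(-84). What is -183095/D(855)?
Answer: -36619/1753956 ≈ -0.020878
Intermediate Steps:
D(S) = -2520 + 12*S² (D(S) = 6*((S² + S*S) + 5*(-84)) = 6*((S² + S²) - 420) = 6*(2*S² - 420) = 6*(-420 + 2*S²) = -2520 + 12*S²)
-183095/D(855) = -183095/(-2520 + 12*855²) = -183095/(-2520 + 12*731025) = -183095/(-2520 + 8772300) = -183095/8769780 = -183095*1/8769780 = -36619/1753956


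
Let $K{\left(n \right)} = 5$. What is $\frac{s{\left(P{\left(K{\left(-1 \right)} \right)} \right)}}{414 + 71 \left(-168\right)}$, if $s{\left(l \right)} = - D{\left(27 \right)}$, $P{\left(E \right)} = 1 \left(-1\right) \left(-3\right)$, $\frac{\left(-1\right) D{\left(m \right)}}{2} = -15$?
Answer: $\frac{5}{1919} \approx 0.0026055$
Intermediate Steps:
$D{\left(m \right)} = 30$ ($D{\left(m \right)} = \left(-2\right) \left(-15\right) = 30$)
$P{\left(E \right)} = 3$ ($P{\left(E \right)} = \left(-1\right) \left(-3\right) = 3$)
$s{\left(l \right)} = -30$ ($s{\left(l \right)} = \left(-1\right) 30 = -30$)
$\frac{s{\left(P{\left(K{\left(-1 \right)} \right)} \right)}}{414 + 71 \left(-168\right)} = - \frac{30}{414 + 71 \left(-168\right)} = - \frac{30}{414 - 11928} = - \frac{30}{-11514} = \left(-30\right) \left(- \frac{1}{11514}\right) = \frac{5}{1919}$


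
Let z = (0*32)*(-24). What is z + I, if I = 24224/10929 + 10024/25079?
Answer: 717065992/274088391 ≈ 2.6162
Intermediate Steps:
z = 0 (z = 0*(-24) = 0)
I = 717065992/274088391 (I = 24224*(1/10929) + 10024*(1/25079) = 24224/10929 + 10024/25079 = 717065992/274088391 ≈ 2.6162)
z + I = 0 + 717065992/274088391 = 717065992/274088391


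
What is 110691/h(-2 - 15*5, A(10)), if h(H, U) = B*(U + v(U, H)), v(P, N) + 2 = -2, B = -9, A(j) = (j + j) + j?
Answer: -12299/26 ≈ -473.04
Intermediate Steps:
A(j) = 3*j (A(j) = 2*j + j = 3*j)
v(P, N) = -4 (v(P, N) = -2 - 2 = -4)
h(H, U) = 36 - 9*U (h(H, U) = -9*(U - 4) = -9*(-4 + U) = 36 - 9*U)
110691/h(-2 - 15*5, A(10)) = 110691/(36 - 27*10) = 110691/(36 - 9*30) = 110691/(36 - 270) = 110691/(-234) = 110691*(-1/234) = -12299/26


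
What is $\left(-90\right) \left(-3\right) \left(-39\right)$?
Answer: $-10530$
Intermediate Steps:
$\left(-90\right) \left(-3\right) \left(-39\right) = 270 \left(-39\right) = -10530$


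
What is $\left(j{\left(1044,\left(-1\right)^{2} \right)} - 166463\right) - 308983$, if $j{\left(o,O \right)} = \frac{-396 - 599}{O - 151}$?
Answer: $- \frac{14263181}{30} \approx -4.7544 \cdot 10^{5}$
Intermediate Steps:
$j{\left(o,O \right)} = - \frac{995}{-151 + O}$
$\left(j{\left(1044,\left(-1\right)^{2} \right)} - 166463\right) - 308983 = \left(- \frac{995}{-151 + \left(-1\right)^{2}} - 166463\right) - 308983 = \left(- \frac{995}{-151 + 1} - 166463\right) - 308983 = \left(- \frac{995}{-150} - 166463\right) - 308983 = \left(\left(-995\right) \left(- \frac{1}{150}\right) - 166463\right) - 308983 = \left(\frac{199}{30} - 166463\right) - 308983 = - \frac{4993691}{30} - 308983 = - \frac{14263181}{30}$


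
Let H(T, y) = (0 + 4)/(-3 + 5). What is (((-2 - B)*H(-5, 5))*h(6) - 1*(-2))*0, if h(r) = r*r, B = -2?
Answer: 0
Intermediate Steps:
H(T, y) = 2 (H(T, y) = 4/2 = 4*(½) = 2)
h(r) = r²
(((-2 - B)*H(-5, 5))*h(6) - 1*(-2))*0 = (((-2 - 1*(-2))*2)*6² - 1*(-2))*0 = (((-2 + 2)*2)*36 + 2)*0 = ((0*2)*36 + 2)*0 = (0*36 + 2)*0 = (0 + 2)*0 = 2*0 = 0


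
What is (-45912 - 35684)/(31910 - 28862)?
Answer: -20399/762 ≈ -26.770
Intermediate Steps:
(-45912 - 35684)/(31910 - 28862) = -81596/3048 = -81596*1/3048 = -20399/762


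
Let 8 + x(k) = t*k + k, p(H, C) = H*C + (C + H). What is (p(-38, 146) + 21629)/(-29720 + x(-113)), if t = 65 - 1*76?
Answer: -16189/28598 ≈ -0.56609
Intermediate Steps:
t = -11 (t = 65 - 76 = -11)
p(H, C) = C + H + C*H (p(H, C) = C*H + (C + H) = C + H + C*H)
x(k) = -8 - 10*k (x(k) = -8 + (-11*k + k) = -8 - 10*k)
(p(-38, 146) + 21629)/(-29720 + x(-113)) = ((146 - 38 + 146*(-38)) + 21629)/(-29720 + (-8 - 10*(-113))) = ((146 - 38 - 5548) + 21629)/(-29720 + (-8 + 1130)) = (-5440 + 21629)/(-29720 + 1122) = 16189/(-28598) = 16189*(-1/28598) = -16189/28598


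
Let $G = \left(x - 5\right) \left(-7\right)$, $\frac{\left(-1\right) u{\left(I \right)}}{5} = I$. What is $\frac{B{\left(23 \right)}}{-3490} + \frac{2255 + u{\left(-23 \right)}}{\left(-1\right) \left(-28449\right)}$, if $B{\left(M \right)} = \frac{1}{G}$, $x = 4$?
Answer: $\frac{19290217}{231669690} \approx 0.083266$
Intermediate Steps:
$u{\left(I \right)} = - 5 I$
$G = 7$ ($G = \left(4 - 5\right) \left(-7\right) = \left(-1\right) \left(-7\right) = 7$)
$B{\left(M \right)} = \frac{1}{7}$
$\frac{B{\left(23 \right)}}{-3490} + \frac{2255 + u{\left(-23 \right)}}{\left(-1\right) \left(-28449\right)} = \frac{1}{7 \left(-3490\right)} + \frac{2255 - -115}{\left(-1\right) \left(-28449\right)} = \frac{1}{7} \left(- \frac{1}{3490}\right) + \frac{2255 + 115}{28449} = - \frac{1}{24430} + 2370 \cdot \frac{1}{28449} = - \frac{1}{24430} + \frac{790}{9483} = \frac{19290217}{231669690}$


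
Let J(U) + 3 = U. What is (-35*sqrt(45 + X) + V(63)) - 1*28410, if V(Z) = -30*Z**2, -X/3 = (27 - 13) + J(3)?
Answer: -147480 - 35*sqrt(3) ≈ -1.4754e+5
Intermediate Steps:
J(U) = -3 + U
X = -42 (X = -3*((27 - 13) + (-3 + 3)) = -3*(14 + 0) = -3*14 = -42)
(-35*sqrt(45 + X) + V(63)) - 1*28410 = (-35*sqrt(45 - 42) - 30*63**2) - 1*28410 = (-35*sqrt(3) - 30*3969) - 28410 = (-35*sqrt(3) - 119070) - 28410 = (-119070 - 35*sqrt(3)) - 28410 = -147480 - 35*sqrt(3)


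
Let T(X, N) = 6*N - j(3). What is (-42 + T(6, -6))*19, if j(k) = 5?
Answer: -1577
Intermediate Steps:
T(X, N) = -5 + 6*N (T(X, N) = 6*N - 1*5 = 6*N - 5 = -5 + 6*N)
(-42 + T(6, -6))*19 = (-42 + (-5 + 6*(-6)))*19 = (-42 + (-5 - 36))*19 = (-42 - 41)*19 = -83*19 = -1577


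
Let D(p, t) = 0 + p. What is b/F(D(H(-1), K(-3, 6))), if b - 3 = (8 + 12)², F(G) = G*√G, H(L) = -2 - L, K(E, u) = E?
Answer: 403*I ≈ 403.0*I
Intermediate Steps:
D(p, t) = p
F(G) = G^(3/2)
b = 403 (b = 3 + (8 + 12)² = 3 + 20² = 3 + 400 = 403)
b/F(D(H(-1), K(-3, 6))) = 403/((-2 - 1*(-1))^(3/2)) = 403/((-2 + 1)^(3/2)) = 403/((-1)^(3/2)) = 403/((-I)) = 403*I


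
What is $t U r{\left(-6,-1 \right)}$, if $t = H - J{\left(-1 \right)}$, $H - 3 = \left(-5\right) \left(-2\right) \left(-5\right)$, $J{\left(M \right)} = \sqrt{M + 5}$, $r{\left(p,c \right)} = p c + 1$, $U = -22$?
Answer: $7546$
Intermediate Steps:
$r{\left(p,c \right)} = 1 + c p$ ($r{\left(p,c \right)} = c p + 1 = 1 + c p$)
$J{\left(M \right)} = \sqrt{5 + M}$
$H = -47$ ($H = 3 + \left(-5\right) \left(-2\right) \left(-5\right) = 3 + 10 \left(-5\right) = 3 - 50 = -47$)
$t = -49$ ($t = -47 - \sqrt{5 - 1} = -47 - \sqrt{4} = -47 - 2 = -49$)
$t U r{\left(-6,-1 \right)} = \left(-49\right) \left(-22\right) \left(1 - -6\right) = 1078 \left(1 + 6\right) = 1078 \cdot 7 = 7546$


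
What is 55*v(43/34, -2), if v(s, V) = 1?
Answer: 55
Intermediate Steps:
55*v(43/34, -2) = 55*1 = 55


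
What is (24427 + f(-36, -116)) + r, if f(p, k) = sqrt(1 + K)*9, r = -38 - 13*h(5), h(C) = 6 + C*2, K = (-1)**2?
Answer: 24181 + 9*sqrt(2) ≈ 24194.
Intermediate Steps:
K = 1
h(C) = 6 + 2*C
r = -246 (r = -38 - 13*(6 + 2*5) = -38 - 13*(6 + 10) = -38 - 13*16 = -38 - 208 = -246)
f(p, k) = 9*sqrt(2) (f(p, k) = sqrt(1 + 1)*9 = sqrt(2)*9 = 9*sqrt(2))
(24427 + f(-36, -116)) + r = (24427 + 9*sqrt(2)) - 246 = 24181 + 9*sqrt(2)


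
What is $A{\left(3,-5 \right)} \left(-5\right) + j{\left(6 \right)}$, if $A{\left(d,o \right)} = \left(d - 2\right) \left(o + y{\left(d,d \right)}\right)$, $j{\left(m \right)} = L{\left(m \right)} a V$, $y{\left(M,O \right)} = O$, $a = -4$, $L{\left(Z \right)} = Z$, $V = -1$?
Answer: $34$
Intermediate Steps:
$j{\left(m \right)} = 4 m$ ($j{\left(m \right)} = m \left(-4\right) \left(-1\right) = - 4 m \left(-1\right) = 4 m$)
$A{\left(d,o \right)} = \left(-2 + d\right) \left(d + o\right)$ ($A{\left(d,o \right)} = \left(d - 2\right) \left(o + d\right) = \left(-2 + d\right) \left(d + o\right)$)
$A{\left(3,-5 \right)} \left(-5\right) + j{\left(6 \right)} = \left(3^{2} - 6 - -10 + 3 \left(-5\right)\right) \left(-5\right) + 4 \cdot 6 = \left(9 - 6 + 10 - 15\right) \left(-5\right) + 24 = \left(-2\right) \left(-5\right) + 24 = 10 + 24 = 34$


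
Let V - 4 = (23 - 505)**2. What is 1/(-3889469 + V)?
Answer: -1/3657141 ≈ -2.7344e-7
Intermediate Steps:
V = 232328 (V = 4 + (23 - 505)**2 = 4 + (-482)**2 = 4 + 232324 = 232328)
1/(-3889469 + V) = 1/(-3889469 + 232328) = 1/(-3657141) = -1/3657141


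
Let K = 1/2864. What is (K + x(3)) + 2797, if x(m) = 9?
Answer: 8036385/2864 ≈ 2806.0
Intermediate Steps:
K = 1/2864 ≈ 0.00034916
(K + x(3)) + 2797 = (1/2864 + 9) + 2797 = 25777/2864 + 2797 = 8036385/2864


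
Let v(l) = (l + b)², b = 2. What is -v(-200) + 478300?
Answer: 439096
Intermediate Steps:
v(l) = (2 + l)² (v(l) = (l + 2)² = (2 + l)²)
-v(-200) + 478300 = -(2 - 200)² + 478300 = -1*(-198)² + 478300 = -1*39204 + 478300 = -39204 + 478300 = 439096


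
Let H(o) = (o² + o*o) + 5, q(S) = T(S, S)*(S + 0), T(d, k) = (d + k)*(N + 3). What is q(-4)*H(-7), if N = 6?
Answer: 29664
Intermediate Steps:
T(d, k) = 9*d + 9*k (T(d, k) = (d + k)*(6 + 3) = (d + k)*9 = 9*d + 9*k)
q(S) = 18*S² (q(S) = (9*S + 9*S)*(S + 0) = (18*S)*S = 18*S²)
H(o) = 5 + 2*o² (H(o) = (o² + o²) + 5 = 2*o² + 5 = 5 + 2*o²)
q(-4)*H(-7) = (18*(-4)²)*(5 + 2*(-7)²) = (18*16)*(5 + 2*49) = 288*(5 + 98) = 288*103 = 29664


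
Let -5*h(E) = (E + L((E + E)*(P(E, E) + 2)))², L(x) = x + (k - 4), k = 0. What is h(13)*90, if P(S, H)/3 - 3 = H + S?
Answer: -97133922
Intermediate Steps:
P(S, H) = 9 + 3*H + 3*S (P(S, H) = 9 + 3*(H + S) = 9 + (3*H + 3*S) = 9 + 3*H + 3*S)
L(x) = -4 + x (L(x) = x + (0 - 4) = x - 4 = -4 + x)
h(E) = -(-4 + E + 2*E*(11 + 6*E))²/5 (h(E) = -(E + (-4 + (E + E)*((9 + 3*E + 3*E) + 2)))²/5 = -(E + (-4 + (2*E)*((9 + 6*E) + 2)))²/5 = -(E + (-4 + (2*E)*(11 + 6*E)))²/5 = -(E + (-4 + 2*E*(11 + 6*E)))²/5 = -(-4 + E + 2*E*(11 + 6*E))²/5)
h(13)*90 = -(-4 + 12*13² + 23*13)²/5*90 = -(-4 + 12*169 + 299)²/5*90 = -(-4 + 2028 + 299)²/5*90 = -⅕*2323²*90 = -⅕*5396329*90 = -5396329/5*90 = -97133922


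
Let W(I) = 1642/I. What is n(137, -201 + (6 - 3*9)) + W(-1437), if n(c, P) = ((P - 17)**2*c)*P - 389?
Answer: -2496469181713/1437 ≈ -1.7373e+9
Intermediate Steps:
n(c, P) = -389 + P*c*(-17 + P)**2 (n(c, P) = ((-17 + P)**2*c)*P - 389 = (c*(-17 + P)**2)*P - 389 = P*c*(-17 + P)**2 - 389 = -389 + P*c*(-17 + P)**2)
n(137, -201 + (6 - 3*9)) + W(-1437) = (-389 + (-201 + (6 - 3*9))*137*(-17 + (-201 + (6 - 3*9)))**2) + 1642/(-1437) = (-389 + (-201 + (6 - 27))*137*(-17 + (-201 + (6 - 27)))**2) + 1642*(-1/1437) = (-389 + (-201 - 21)*137*(-17 + (-201 - 21))**2) - 1642/1437 = (-389 - 222*137*(-17 - 222)**2) - 1642/1437 = (-389 - 222*137*(-239)**2) - 1642/1437 = (-389 - 222*137*57121) - 1642/1437 = (-389 - 1737278094) - 1642/1437 = -1737278483 - 1642/1437 = -2496469181713/1437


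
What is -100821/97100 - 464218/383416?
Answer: -5233247021/2326855850 ≈ -2.2491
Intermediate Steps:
-100821/97100 - 464218/383416 = -100821*1/97100 - 464218*1/383416 = -100821/97100 - 232109/191708 = -5233247021/2326855850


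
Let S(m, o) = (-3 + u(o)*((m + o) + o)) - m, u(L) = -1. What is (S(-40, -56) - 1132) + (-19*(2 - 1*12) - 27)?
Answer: -780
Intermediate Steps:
S(m, o) = -3 - 2*m - 2*o (S(m, o) = (-3 - ((m + o) + o)) - m = (-3 - (m + 2*o)) - m = (-3 + (-m - 2*o)) - m = (-3 - m - 2*o) - m = -3 - 2*m - 2*o)
(S(-40, -56) - 1132) + (-19*(2 - 1*12) - 27) = ((-3 - 2*(-40) - 2*(-56)) - 1132) + (-19*(2 - 1*12) - 27) = ((-3 + 80 + 112) - 1132) + (-19*(2 - 12) - 27) = (189 - 1132) + (-19*(-10) - 27) = -943 + (190 - 27) = -943 + 163 = -780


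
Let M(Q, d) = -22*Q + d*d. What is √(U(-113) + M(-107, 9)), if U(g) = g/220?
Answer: √29457285/110 ≈ 49.341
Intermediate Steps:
U(g) = g/220 (U(g) = g*(1/220) = g/220)
M(Q, d) = d² - 22*Q (M(Q, d) = -22*Q + d² = d² - 22*Q)
√(U(-113) + M(-107, 9)) = √((1/220)*(-113) + (9² - 22*(-107))) = √(-113/220 + (81 + 2354)) = √(-113/220 + 2435) = √(535587/220) = √29457285/110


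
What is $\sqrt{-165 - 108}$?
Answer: $i \sqrt{273} \approx 16.523 i$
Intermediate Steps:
$\sqrt{-165 - 108} = \sqrt{-273} = i \sqrt{273}$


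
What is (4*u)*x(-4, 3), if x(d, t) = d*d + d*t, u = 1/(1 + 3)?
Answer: 4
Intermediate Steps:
u = 1/4 ≈ 0.25000
x(d, t) = d**2 + d*t
(4*u)*x(-4, 3) = (4*(1/4))*(-4*(-4 + 3)) = 1*(-4*(-1)) = 1*4 = 4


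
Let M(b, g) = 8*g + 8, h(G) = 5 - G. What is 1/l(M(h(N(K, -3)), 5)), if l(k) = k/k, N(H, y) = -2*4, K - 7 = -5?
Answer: 1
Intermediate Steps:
K = 2 (K = 7 - 5 = 2)
N(H, y) = -8
M(b, g) = 8 + 8*g
l(k) = 1
1/l(M(h(N(K, -3)), 5)) = 1/1 = 1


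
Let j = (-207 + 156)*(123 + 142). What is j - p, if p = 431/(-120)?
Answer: -1621369/120 ≈ -13511.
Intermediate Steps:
p = -431/120 (p = 431*(-1/120) = -431/120 ≈ -3.5917)
j = -13515 (j = -51*265 = -13515)
j - p = -13515 - 1*(-431/120) = -13515 + 431/120 = -1621369/120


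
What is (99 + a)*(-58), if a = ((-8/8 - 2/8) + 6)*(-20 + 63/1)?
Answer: -35177/2 ≈ -17589.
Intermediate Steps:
a = 817/4 (a = ((-8*1/8 - 2*1/8) + 6)*(-20 + 63*1) = ((-1 - 1/4) + 6)*(-20 + 63) = (-5/4 + 6)*43 = (19/4)*43 = 817/4 ≈ 204.25)
(99 + a)*(-58) = (99 + 817/4)*(-58) = (1213/4)*(-58) = -35177/2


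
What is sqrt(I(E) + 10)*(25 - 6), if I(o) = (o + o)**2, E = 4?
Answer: 19*sqrt(74) ≈ 163.44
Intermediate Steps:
I(o) = 4*o**2 (I(o) = (2*o)**2 = 4*o**2)
sqrt(I(E) + 10)*(25 - 6) = sqrt(4*4**2 + 10)*(25 - 6) = sqrt(4*16 + 10)*19 = sqrt(64 + 10)*19 = sqrt(74)*19 = 19*sqrt(74)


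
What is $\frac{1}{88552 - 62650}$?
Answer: $\frac{1}{25902} \approx 3.8607 \cdot 10^{-5}$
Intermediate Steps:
$\frac{1}{88552 - 62650} = \frac{1}{25902}$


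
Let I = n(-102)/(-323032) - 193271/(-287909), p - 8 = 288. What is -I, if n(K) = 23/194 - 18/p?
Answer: -896283856222671/1335162841183328 ≈ -0.67129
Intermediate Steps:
p = 296 (p = 8 + 288 = 296)
n(K) = 829/14356 (n(K) = 23/194 - 18/296 = 23*(1/194) - 18*1/296 = 23/194 - 9/148 = 829/14356)
I = 896283856222671/1335162841183328 (I = (829/14356)/(-323032) - 193271/(-287909) = (829/14356)*(-1/323032) - 193271*(-1/287909) = -829/4637447392 + 193271/287909 = 896283856222671/1335162841183328 ≈ 0.67129)
-I = -1*896283856222671/1335162841183328 = -896283856222671/1335162841183328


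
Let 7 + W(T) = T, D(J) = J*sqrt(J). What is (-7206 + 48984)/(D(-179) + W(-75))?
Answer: -380644/638007 + 830918*I*sqrt(179)/638007 ≈ -0.59661 + 17.424*I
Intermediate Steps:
D(J) = J**(3/2)
W(T) = -7 + T
(-7206 + 48984)/(D(-179) + W(-75)) = (-7206 + 48984)/((-179)**(3/2) + (-7 - 75)) = 41778/(-179*I*sqrt(179) - 82) = 41778/(-82 - 179*I*sqrt(179))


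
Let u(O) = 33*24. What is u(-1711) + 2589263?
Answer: 2590055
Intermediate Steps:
u(O) = 792
u(-1711) + 2589263 = 792 + 2589263 = 2590055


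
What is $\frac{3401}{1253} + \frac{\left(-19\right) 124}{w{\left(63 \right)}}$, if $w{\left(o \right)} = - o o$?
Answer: $\frac{13129}{3969} \approx 3.3079$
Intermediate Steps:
$w{\left(o \right)} = - o^{2}$
$\frac{3401}{1253} + \frac{\left(-19\right) 124}{w{\left(63 \right)}} = \frac{3401}{1253} + \frac{\left(-19\right) 124}{\left(-1\right) 63^{2}} = 3401 \cdot \frac{1}{1253} - \frac{2356}{\left(-1\right) 3969} = \frac{19}{7} - \frac{2356}{-3969} = \frac{19}{7} - - \frac{2356}{3969} = \frac{19}{7} + \frac{2356}{3969} = \frac{13129}{3969}$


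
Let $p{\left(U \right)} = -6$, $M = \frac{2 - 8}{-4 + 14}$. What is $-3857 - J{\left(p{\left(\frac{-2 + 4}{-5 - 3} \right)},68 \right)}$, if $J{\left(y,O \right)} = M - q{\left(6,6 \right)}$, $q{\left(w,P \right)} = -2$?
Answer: $- \frac{19292}{5} \approx -3858.4$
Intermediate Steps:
$M = - \frac{3}{5}$ ($M = - \frac{6}{10} = \left(-6\right) \frac{1}{10} = - \frac{3}{5} \approx -0.6$)
$J{\left(y,O \right)} = \frac{7}{5}$ ($J{\left(y,O \right)} = - \frac{3}{5} - -2 = - \frac{3}{5} + 2 = \frac{7}{5}$)
$-3857 - J{\left(p{\left(\frac{-2 + 4}{-5 - 3} \right)},68 \right)} = -3857 - \frac{7}{5} = - \frac{19292}{5}$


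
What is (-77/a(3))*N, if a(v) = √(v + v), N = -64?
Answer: 2464*√6/3 ≈ 2011.8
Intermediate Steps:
a(v) = √2*√v (a(v) = √(2*v) = √2*√v)
(-77/a(3))*N = -77*√6/6*(-64) = 2464*√6/3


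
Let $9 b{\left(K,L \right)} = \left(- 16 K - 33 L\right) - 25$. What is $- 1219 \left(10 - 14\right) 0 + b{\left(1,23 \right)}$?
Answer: $- \frac{800}{9} \approx -88.889$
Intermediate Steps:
$b{\left(K,L \right)} = - \frac{25}{9} - \frac{16 K}{9} - \frac{11 L}{3}$ ($b{\left(K,L \right)} = \frac{\left(- 16 K - 33 L\right) - 25}{9} = \frac{\left(- 33 L - 16 K\right) - 25}{9} = \frac{-25 - 33 L - 16 K}{9} = - \frac{25}{9} - \frac{16 K}{9} - \frac{11 L}{3}$)
$- 1219 \left(10 - 14\right) 0 + b{\left(1,23 \right)} = - 1219 \left(10 - 14\right) 0 - \frac{800}{9} = - 1219 \left(\left(-4\right) 0\right) - \frac{800}{9} = \left(-1219\right) 0 - \frac{800}{9} = 0 - \frac{800}{9} = - \frac{800}{9}$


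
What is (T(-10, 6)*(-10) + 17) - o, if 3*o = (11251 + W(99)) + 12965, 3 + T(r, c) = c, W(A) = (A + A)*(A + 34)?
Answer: -16863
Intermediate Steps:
W(A) = 2*A*(34 + A) (W(A) = (2*A)*(34 + A) = 2*A*(34 + A))
T(r, c) = -3 + c
o = 16850 (o = ((11251 + 2*99*(34 + 99)) + 12965)/3 = ((11251 + 2*99*133) + 12965)/3 = ((11251 + 26334) + 12965)/3 = (37585 + 12965)/3 = (1/3)*50550 = 16850)
(T(-10, 6)*(-10) + 17) - o = ((-3 + 6)*(-10) + 17) - 1*16850 = (3*(-10) + 17) - 16850 = (-30 + 17) - 16850 = -13 - 16850 = -16863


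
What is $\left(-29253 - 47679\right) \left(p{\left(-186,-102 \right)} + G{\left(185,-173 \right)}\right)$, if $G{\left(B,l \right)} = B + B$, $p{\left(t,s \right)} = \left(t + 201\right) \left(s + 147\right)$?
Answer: $-80393940$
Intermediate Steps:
$p{\left(t,s \right)} = \left(147 + s\right) \left(201 + t\right)$ ($p{\left(t,s \right)} = \left(201 + t\right) \left(147 + s\right) = \left(147 + s\right) \left(201 + t\right)$)
$G{\left(B,l \right)} = 2 B$
$\left(-29253 - 47679\right) \left(p{\left(-186,-102 \right)} + G{\left(185,-173 \right)}\right) = \left(-29253 - 47679\right) \left(\left(29547 + 147 \left(-186\right) + 201 \left(-102\right) - -18972\right) + 2 \cdot 185\right) = - 76932 \left(\left(29547 - 27342 - 20502 + 18972\right) + 370\right) = - 76932 \left(675 + 370\right) = \left(-76932\right) 1045 = -80393940$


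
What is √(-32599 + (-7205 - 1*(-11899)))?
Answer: I*√27905 ≈ 167.05*I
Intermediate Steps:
√(-32599 + (-7205 - 1*(-11899))) = √(-32599 + (-7205 + 11899)) = √(-32599 + 4694) = √(-27905) = I*√27905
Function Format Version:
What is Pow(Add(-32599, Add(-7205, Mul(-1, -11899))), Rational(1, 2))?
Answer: Mul(I, Pow(27905, Rational(1, 2))) ≈ Mul(167.05, I)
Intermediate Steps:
Pow(Add(-32599, Add(-7205, Mul(-1, -11899))), Rational(1, 2)) = Pow(Add(-32599, Add(-7205, 11899)), Rational(1, 2)) = Pow(Add(-32599, 4694), Rational(1, 2)) = Pow(-27905, Rational(1, 2)) = Mul(I, Pow(27905, Rational(1, 2)))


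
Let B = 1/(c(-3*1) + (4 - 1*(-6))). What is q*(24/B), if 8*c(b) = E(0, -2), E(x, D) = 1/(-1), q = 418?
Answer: 99066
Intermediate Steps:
E(x, D) = -1
c(b) = -⅛ (c(b) = (⅛)*(-1) = -⅛)
B = 8/79 (B = 1/(-⅛ + (4 - 1*(-6))) = 1/(-⅛ + (4 + 6)) = 1/(-⅛ + 10) = 1/(79/8) = 8/79 ≈ 0.10127)
q*(24/B) = 418*(24/(8/79)) = 418*(24*(79/8)) = 418*237 = 99066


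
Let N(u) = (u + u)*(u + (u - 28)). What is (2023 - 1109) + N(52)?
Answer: 8818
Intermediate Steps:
N(u) = 2*u*(-28 + 2*u) (N(u) = (2*u)*(u + (-28 + u)) = (2*u)*(-28 + 2*u) = 2*u*(-28 + 2*u))
(2023 - 1109) + N(52) = (2023 - 1109) + 4*52*(-14 + 52) = 914 + 4*52*38 = 914 + 7904 = 8818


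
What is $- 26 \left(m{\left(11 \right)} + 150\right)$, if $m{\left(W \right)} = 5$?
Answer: $-4030$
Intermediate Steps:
$- 26 \left(m{\left(11 \right)} + 150\right) = - 26 \left(5 + 150\right) = \left(-26\right) 155 = -4030$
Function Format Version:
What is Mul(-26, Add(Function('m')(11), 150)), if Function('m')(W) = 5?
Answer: -4030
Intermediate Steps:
Mul(-26, Add(Function('m')(11), 150)) = Mul(-26, Add(5, 150)) = Mul(-26, 155) = -4030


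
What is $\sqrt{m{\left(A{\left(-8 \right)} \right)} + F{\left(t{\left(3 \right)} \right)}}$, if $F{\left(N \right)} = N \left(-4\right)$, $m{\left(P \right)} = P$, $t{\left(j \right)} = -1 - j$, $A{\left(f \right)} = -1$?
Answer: $\sqrt{15} \approx 3.873$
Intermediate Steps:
$F{\left(N \right)} = - 4 N$
$\sqrt{m{\left(A{\left(-8 \right)} \right)} + F{\left(t{\left(3 \right)} \right)}} = \sqrt{-1 - 4 \left(-1 - 3\right)} = \sqrt{-1 - -16} = \sqrt{-1 + 16} = \sqrt{15}$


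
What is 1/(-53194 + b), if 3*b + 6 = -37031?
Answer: -3/196619 ≈ -1.5258e-5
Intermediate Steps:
b = -37037/3 (b = -2 + (⅓)*(-37031) = -2 - 37031/3 = -37037/3 ≈ -12346.)
1/(-53194 + b) = 1/(-53194 - 37037/3) = 1/(-196619/3) = -3/196619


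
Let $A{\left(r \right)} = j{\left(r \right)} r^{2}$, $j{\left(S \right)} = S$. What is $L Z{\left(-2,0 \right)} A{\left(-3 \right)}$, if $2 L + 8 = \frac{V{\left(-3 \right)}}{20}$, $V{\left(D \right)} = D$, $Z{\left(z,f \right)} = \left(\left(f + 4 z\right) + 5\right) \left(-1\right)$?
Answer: $\frac{13203}{40} \approx 330.08$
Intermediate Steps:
$Z{\left(z,f \right)} = -5 - f - 4 z$ ($Z{\left(z,f \right)} = \left(5 + f + 4 z\right) \left(-1\right) = -5 - f - 4 z$)
$L = - \frac{163}{40}$ ($L = -4 + \frac{\left(-3\right) \frac{1}{20}}{2} = -4 + \frac{1}{2} \left(- \frac{3}{20}\right) = -4 - \frac{3}{40} = - \frac{163}{40} \approx -4.075$)
$A{\left(r \right)} = r^{3}$ ($A{\left(r \right)} = r r^{2} = r^{3}$)
$L Z{\left(-2,0 \right)} A{\left(-3 \right)} = - \frac{163 \left(-5 - 0 - -8\right)}{40} \left(-3\right)^{3} = - \frac{163 \left(-5 + 0 + 8\right)}{40} \left(-27\right) = \left(- \frac{163}{40}\right) 3 \left(-27\right) = \left(- \frac{489}{40}\right) \left(-27\right) = \frac{13203}{40}$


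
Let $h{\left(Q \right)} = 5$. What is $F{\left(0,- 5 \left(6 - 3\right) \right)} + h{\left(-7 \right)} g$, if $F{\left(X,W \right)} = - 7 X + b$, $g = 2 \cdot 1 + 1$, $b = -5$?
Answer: $10$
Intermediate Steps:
$g = 3$ ($g = 2 + 1 = 3$)
$F{\left(X,W \right)} = -5 - 7 X$ ($F{\left(X,W \right)} = - 7 X - 5 = -5 - 7 X$)
$F{\left(0,- 5 \left(6 - 3\right) \right)} + h{\left(-7 \right)} g = \left(-5 - 0\right) + 5 \cdot 3 = \left(-5 + 0\right) + 15 = -5 + 15 = 10$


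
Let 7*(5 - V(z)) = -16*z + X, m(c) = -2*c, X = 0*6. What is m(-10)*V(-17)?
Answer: -4740/7 ≈ -677.14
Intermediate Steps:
X = 0
V(z) = 5 + 16*z/7 (V(z) = 5 - (-16*z + 0)/7 = 5 - (-16)*z/7 = 5 + 16*z/7)
m(-10)*V(-17) = (-2*(-10))*(5 + (16/7)*(-17)) = 20*(5 - 272/7) = 20*(-237/7) = -4740/7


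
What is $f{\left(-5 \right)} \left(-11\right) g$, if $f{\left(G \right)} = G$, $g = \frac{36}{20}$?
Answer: $99$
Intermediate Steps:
$g = \frac{9}{5}$ ($g = 36 \cdot \frac{1}{20} = \frac{9}{5} \approx 1.8$)
$f{\left(-5 \right)} \left(-11\right) g = \left(-5\right) \left(-11\right) \frac{9}{5} = 55 \cdot \frac{9}{5} = 99$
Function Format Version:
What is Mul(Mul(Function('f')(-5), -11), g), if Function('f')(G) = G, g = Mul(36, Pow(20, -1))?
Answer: 99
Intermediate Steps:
g = Rational(9, 5) (g = Mul(36, Rational(1, 20)) = Rational(9, 5) ≈ 1.8000)
Mul(Mul(Function('f')(-5), -11), g) = Mul(Mul(-5, -11), Rational(9, 5)) = Mul(55, Rational(9, 5)) = 99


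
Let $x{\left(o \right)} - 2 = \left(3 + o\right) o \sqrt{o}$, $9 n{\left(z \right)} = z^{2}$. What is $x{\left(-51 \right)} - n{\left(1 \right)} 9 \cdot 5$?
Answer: $-3 + 2448 i \sqrt{51} \approx -3.0 + 17482.0 i$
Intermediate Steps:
$n{\left(z \right)} = \frac{z^{2}}{9}$
$x{\left(o \right)} = 2 + o^{\frac{3}{2}} \left(3 + o\right)$ ($x{\left(o \right)} = 2 + \left(3 + o\right) o \sqrt{o} = 2 + o \left(3 + o\right) \sqrt{o} = 2 + o^{\frac{3}{2}} \left(3 + o\right)$)
$x{\left(-51 \right)} - n{\left(1 \right)} 9 \cdot 5 = \left(2 + \left(-51\right)^{\frac{5}{2}} + 3 \left(-51\right)^{\frac{3}{2}}\right) - \frac{1^{2}}{9} \cdot 9 \cdot 5 = \left(2 + 2601 i \sqrt{51} + 3 \left(- 51 i \sqrt{51}\right)\right) - \frac{1}{9} \cdot 1 \cdot 9 \cdot 5 = \left(2 + 2601 i \sqrt{51} - 153 i \sqrt{51}\right) - \frac{1}{9} \cdot 9 \cdot 5 = \left(2 + 2448 i \sqrt{51}\right) - 1 \cdot 5 = \left(2 + 2448 i \sqrt{51}\right) - 5 = -3 + 2448 i \sqrt{51}$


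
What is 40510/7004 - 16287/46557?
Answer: 295324987/54347538 ≈ 5.4340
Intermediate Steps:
40510/7004 - 16287/46557 = 40510*(1/7004) - 16287*1/46557 = 20255/3502 - 5429/15519 = 295324987/54347538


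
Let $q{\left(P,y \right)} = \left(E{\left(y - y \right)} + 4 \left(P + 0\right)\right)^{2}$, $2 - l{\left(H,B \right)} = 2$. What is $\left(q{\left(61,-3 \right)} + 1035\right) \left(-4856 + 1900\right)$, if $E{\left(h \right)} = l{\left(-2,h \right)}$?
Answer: $-179047876$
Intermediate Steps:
$l{\left(H,B \right)} = 0$ ($l{\left(H,B \right)} = 2 - 2 = 0$)
$E{\left(h \right)} = 0$
$q{\left(P,y \right)} = 16 P^{2}$ ($q{\left(P,y \right)} = \left(0 + 4 \left(P + 0\right)\right)^{2} = \left(0 + 4 P\right)^{2} = \left(4 P\right)^{2} = 16 P^{2}$)
$\left(q{\left(61,-3 \right)} + 1035\right) \left(-4856 + 1900\right) = \left(16 \cdot 61^{2} + 1035\right) \left(-4856 + 1900\right) = \left(16 \cdot 3721 + 1035\right) \left(-2956\right) = \left(59536 + 1035\right) \left(-2956\right) = 60571 \left(-2956\right) = -179047876$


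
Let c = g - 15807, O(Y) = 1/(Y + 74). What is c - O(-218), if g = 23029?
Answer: 1039969/144 ≈ 7222.0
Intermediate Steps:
O(Y) = 1/(74 + Y)
c = 7222 (c = 23029 - 15807 = 7222)
c - O(-218) = 7222 - 1/(74 - 218) = 7222 - 1/(-144) = 7222 - 1*(-1/144) = 7222 + 1/144 = 1039969/144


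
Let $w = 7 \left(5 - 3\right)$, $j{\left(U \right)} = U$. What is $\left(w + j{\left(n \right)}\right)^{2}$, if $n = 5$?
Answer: $361$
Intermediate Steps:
$w = 14$ ($w = 7 \cdot 2 = 14$)
$\left(w + j{\left(n \right)}\right)^{2} = \left(14 + 5\right)^{2} = 19^{2} = 361$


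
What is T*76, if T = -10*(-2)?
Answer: 1520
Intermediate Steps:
T = 20
T*76 = 20*76 = 1520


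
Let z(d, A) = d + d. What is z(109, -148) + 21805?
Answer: 22023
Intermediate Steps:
z(d, A) = 2*d
z(109, -148) + 21805 = 2*109 + 21805 = 218 + 21805 = 22023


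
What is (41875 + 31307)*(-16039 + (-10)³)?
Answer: -1246948098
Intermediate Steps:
(41875 + 31307)*(-16039 + (-10)³) = 73182*(-16039 - 1000) = 73182*(-17039) = -1246948098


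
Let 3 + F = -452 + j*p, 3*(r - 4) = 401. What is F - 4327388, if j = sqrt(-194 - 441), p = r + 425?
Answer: -4327843 + 1688*I*sqrt(635)/3 ≈ -4.3278e+6 + 14179.0*I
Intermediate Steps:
r = 413/3 (r = 4 + (1/3)*401 = 4 + 401/3 = 413/3 ≈ 137.67)
p = 1688/3 (p = 413/3 + 425 = 1688/3 ≈ 562.67)
j = I*sqrt(635) (j = sqrt(-635) = I*sqrt(635) ≈ 25.199*I)
F = -455 + 1688*I*sqrt(635)/3 (F = -3 + (-452 + (I*sqrt(635))*(1688/3)) = -3 + (-452 + 1688*I*sqrt(635)/3) = -455 + 1688*I*sqrt(635)/3 ≈ -455.0 + 14179.0*I)
F - 4327388 = (-455 + 1688*I*sqrt(635)/3) - 4327388 = -4327843 + 1688*I*sqrt(635)/3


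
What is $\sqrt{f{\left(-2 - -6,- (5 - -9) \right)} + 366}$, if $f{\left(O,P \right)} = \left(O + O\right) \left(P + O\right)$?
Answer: $\sqrt{286} \approx 16.912$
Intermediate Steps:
$f{\left(O,P \right)} = 2 O \left(O + P\right)$
$\sqrt{f{\left(-2 - -6,- (5 - -9) \right)} + 366} = \sqrt{2 \left(-2 - -6\right) \left(\left(-2 - -6\right) - \left(5 - -9\right)\right) + 366} = \sqrt{2 \left(-2 + 6\right) \left(\left(-2 + 6\right) - \left(5 + 9\right)\right) + 366} = \sqrt{2 \cdot 4 \left(4 - 14\right) + 366} = \sqrt{2 \cdot 4 \left(-10\right) + 366} = \sqrt{-80 + 366} = \sqrt{286}$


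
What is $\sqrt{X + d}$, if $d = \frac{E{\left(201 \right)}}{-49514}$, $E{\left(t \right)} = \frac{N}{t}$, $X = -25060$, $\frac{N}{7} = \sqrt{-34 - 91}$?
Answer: $\frac{\sqrt{-2482156762102175760 - 348330990 i \sqrt{5}}}{9952314} \approx 2.4838 \cdot 10^{-8} - 158.3 i$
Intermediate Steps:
$N = 35 i \sqrt{5}$ ($N = 7 \sqrt{-34 - 91} = 7 \sqrt{-125} = 7 \cdot 5 i \sqrt{5} = 35 i \sqrt{5} \approx 78.262 i$)
$E{\left(t \right)} = \frac{35 i \sqrt{5}}{t}$
$d = - \frac{35 i \sqrt{5}}{9952314}$ ($d = \frac{35 i \sqrt{5} \cdot \frac{1}{201}}{-49514} = 35 i \sqrt{5} \cdot \frac{1}{201} \left(- \frac{1}{49514}\right) = \frac{35 i \sqrt{5}}{201} \left(- \frac{1}{49514}\right) = - \frac{35 i \sqrt{5}}{9952314} \approx - 7.8637 \cdot 10^{-6} i$)
$\sqrt{X + d} = \sqrt{-25060 - \frac{35 i \sqrt{5}}{9952314}}$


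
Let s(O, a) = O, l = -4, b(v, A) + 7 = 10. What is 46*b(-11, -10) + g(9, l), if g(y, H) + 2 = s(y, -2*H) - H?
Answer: 149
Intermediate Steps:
b(v, A) = 3 (b(v, A) = -7 + 10 = 3)
g(y, H) = -2 + y - H (g(y, H) = -2 + (y - H) = -2 + y - H)
46*b(-11, -10) + g(9, l) = 46*3 + (-2 + 9 - 1*(-4)) = 138 + (-2 + 9 + 4) = 138 + 11 = 149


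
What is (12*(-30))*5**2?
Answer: -9000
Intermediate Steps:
(12*(-30))*5**2 = -360*25 = -9000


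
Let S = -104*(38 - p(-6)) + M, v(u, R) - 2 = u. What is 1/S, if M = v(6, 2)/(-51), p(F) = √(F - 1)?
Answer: -1284945/5102920064 - 33813*I*√7/5102920064 ≈ -0.00025181 - 1.7531e-5*I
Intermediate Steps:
v(u, R) = 2 + u
p(F) = √(-1 + F)
M = -8/51 (M = (2 + 6)/(-51) = 8*(-1/51) = -8/51 ≈ -0.15686)
S = -201560/51 + 104*I*√7 (S = -104*(38 - √(-1 - 6)) - 8/51 = -104*(38 - √(-7)) - 8/51 = -104*(38 - I*√7) - 8/51 = (-3952 + 104*I*√7) - 8/51 = -201560/51 + 104*I*√7 ≈ -3952.2 + 275.16*I)
1/S = 1/(-201560/51 + 104*I*√7)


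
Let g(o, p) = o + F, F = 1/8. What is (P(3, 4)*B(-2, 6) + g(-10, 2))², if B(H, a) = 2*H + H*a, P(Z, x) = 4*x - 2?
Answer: 3500641/64 ≈ 54698.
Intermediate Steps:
P(Z, x) = -2 + 4*x
F = ⅛ (F = 1*(⅛) = ⅛ ≈ 0.12500)
g(o, p) = ⅛ + o (g(o, p) = o + ⅛ = ⅛ + o)
(P(3, 4)*B(-2, 6) + g(-10, 2))² = ((-2 + 4*4)*(-2*(2 + 6)) + (⅛ - 10))² = ((-2 + 16)*(-2*8) - 79/8)² = (14*(-16) - 79/8)² = (-224 - 79/8)² = (-1871/8)² = 3500641/64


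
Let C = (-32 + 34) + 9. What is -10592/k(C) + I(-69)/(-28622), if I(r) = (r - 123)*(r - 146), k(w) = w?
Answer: -13800832/14311 ≈ -964.35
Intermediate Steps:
C = 11 (C = 2 + 9 = 11)
I(r) = (-146 + r)*(-123 + r) (I(r) = (-123 + r)*(-146 + r) = (-146 + r)*(-123 + r))
-10592/k(C) + I(-69)/(-28622) = -10592/11 + (17958 + (-69)² - 269*(-69))/(-28622) = -10592*1/11 + (17958 + 4761 + 18561)*(-1/28622) = -10592/11 + 41280*(-1/28622) = -10592/11 - 20640/14311 = -13800832/14311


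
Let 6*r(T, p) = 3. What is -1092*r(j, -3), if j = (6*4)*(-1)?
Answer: -546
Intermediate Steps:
j = -24 (j = 24*(-1) = -24)
r(T, p) = 1/2 (r(T, p) = (1/6)*3 = 1/2)
-1092*r(j, -3) = -1092*1/2 = -546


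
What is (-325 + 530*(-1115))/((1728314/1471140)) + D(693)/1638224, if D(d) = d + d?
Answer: -50893084455626457/101120195512 ≈ -5.0329e+5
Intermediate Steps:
D(d) = 2*d
(-325 + 530*(-1115))/((1728314/1471140)) + D(693)/1638224 = (-325 + 530*(-1115))/((1728314/1471140)) + (2*693)/1638224 = (-325 - 590950)/((1728314*(1/1471140))) + 1386*(1/1638224) = -591275/864157/735570 + 99/117016 = -591275*735570/864157 + 99/117016 = -434924151750/864157 + 99/117016 = -50893084455626457/101120195512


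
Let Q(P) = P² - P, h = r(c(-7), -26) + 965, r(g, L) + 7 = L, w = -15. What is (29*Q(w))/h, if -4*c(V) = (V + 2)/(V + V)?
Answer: 1740/233 ≈ 7.4678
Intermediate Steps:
c(V) = -(2 + V)/(8*V) (c(V) = -(V + 2)/(4*(V + V)) = -(2 + V)/(4*(2*V)) = -(2 + V)*1/(2*V)/4 = -(2 + V)/(8*V))
r(g, L) = -7 + L
h = 932 (h = (-7 - 26) + 965 = -33 + 965 = 932)
(29*Q(w))/h = (29*(-15*(-1 - 15)))/932 = (29*(-15*(-16)))*(1/932) = (29*240)*(1/932) = 6960*(1/932) = 1740/233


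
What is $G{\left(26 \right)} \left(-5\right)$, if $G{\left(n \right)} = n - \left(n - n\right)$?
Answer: $-130$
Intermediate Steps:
$G{\left(n \right)} = n$ ($G{\left(n \right)} = n - 0 = n + 0 = n$)
$G{\left(26 \right)} \left(-5\right) = 26 \left(-5\right) = -130$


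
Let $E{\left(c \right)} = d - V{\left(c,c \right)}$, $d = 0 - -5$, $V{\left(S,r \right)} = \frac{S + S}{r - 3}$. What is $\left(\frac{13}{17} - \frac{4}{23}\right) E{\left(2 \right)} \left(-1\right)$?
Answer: $- \frac{2079}{391} \approx -5.3171$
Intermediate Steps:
$V{\left(S,r \right)} = \frac{2 S}{-3 + r}$
$d = 5$ ($d = 0 + 5 = 5$)
$E{\left(c \right)} = 5 - \frac{2 c}{-3 + c}$
$\left(\frac{13}{17} - \frac{4}{23}\right) E{\left(2 \right)} \left(-1\right) = \left(\frac{13}{17} - \frac{4}{23}\right) \frac{3 \left(-5 + 2\right)}{-3 + 2} \left(-1\right) = \left(13 \cdot \frac{1}{17} - \frac{4}{23}\right) 3 \frac{1}{-1} \left(-3\right) \left(-1\right) = \left(\frac{13}{17} - \frac{4}{23}\right) 3 \left(-1\right) \left(-3\right) \left(-1\right) = \frac{231}{391} \cdot 9 \left(-1\right) = \frac{2079}{391} \left(-1\right) = - \frac{2079}{391}$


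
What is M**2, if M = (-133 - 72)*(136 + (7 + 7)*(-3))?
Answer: 371332900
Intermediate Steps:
M = -19270 (M = -205*(136 + 14*(-3)) = -205*(136 - 42) = -205*94 = -19270)
M**2 = (-19270)**2 = 371332900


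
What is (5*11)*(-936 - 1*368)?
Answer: -71720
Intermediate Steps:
(5*11)*(-936 - 1*368) = 55*(-936 - 368) = 55*(-1304) = -71720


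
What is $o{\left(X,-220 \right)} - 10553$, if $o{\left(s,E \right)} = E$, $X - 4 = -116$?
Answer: $-10773$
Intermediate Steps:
$X = -112$ ($X = 4 - 116 = -112$)
$o{\left(X,-220 \right)} - 10553 = -220 - 10553 = -10773$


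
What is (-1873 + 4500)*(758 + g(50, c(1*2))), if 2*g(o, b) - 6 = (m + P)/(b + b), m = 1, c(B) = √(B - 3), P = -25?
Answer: 1999147 + 15762*I ≈ 1.9991e+6 + 15762.0*I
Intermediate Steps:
c(B) = √(-3 + B)
g(o, b) = 3 - 6/b (g(o, b) = 3 + ((1 - 25)/(b + b))/2 = 3 + (-24*1/(2*b))/2 = 3 + (-12/b)/2 = 3 - 6/b)
(-1873 + 4500)*(758 + g(50, c(1*2))) = (-1873 + 4500)*(758 + (3 - 6/√(-3 + 1*2))) = 2627*(758 + (3 - 6/√(-3 + 2))) = 2627*(758 + (3 - 6*(-I))) = 2627*(758 + (3 - (-6)*I)) = 2627*(758 + (3 + 6*I)) = 2627*(761 + 6*I) = 1999147 + 15762*I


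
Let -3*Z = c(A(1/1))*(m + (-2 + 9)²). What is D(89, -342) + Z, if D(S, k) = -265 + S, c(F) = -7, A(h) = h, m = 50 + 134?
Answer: 1103/3 ≈ 367.67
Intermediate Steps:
m = 184
Z = 1631/3 (Z = -(-7)*(184 + (-2 + 9)²)/3 = -(-7)*(184 + 7²)/3 = -(-7)*(184 + 49)/3 = -(-7)*233/3 = -⅓*(-1631) = 1631/3 ≈ 543.67)
D(89, -342) + Z = (-265 + 89) + 1631/3 = -176 + 1631/3 = 1103/3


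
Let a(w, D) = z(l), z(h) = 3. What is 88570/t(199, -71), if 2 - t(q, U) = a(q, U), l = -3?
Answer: -88570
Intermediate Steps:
a(w, D) = 3
t(q, U) = -1 (t(q, U) = 2 - 1*3 = 2 - 3 = -1)
88570/t(199, -71) = 88570/(-1) = 88570*(-1) = -88570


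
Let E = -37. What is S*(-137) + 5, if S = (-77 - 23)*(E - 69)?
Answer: -1452195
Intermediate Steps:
S = 10600 (S = (-77 - 23)*(-37 - 69) = -100*(-106) = 10600)
S*(-137) + 5 = 10600*(-137) + 5 = -1452200 + 5 = -1452195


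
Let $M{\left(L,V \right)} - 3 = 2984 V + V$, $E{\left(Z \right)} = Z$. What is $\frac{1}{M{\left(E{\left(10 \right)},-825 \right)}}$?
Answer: $- \frac{1}{2462622} \approx -4.0607 \cdot 10^{-7}$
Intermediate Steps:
$M{\left(L,V \right)} = 3 + 2985 V$ ($M{\left(L,V \right)} = 3 + \left(2984 V + V\right) = 3 + 2985 V$)
$\frac{1}{M{\left(E{\left(10 \right)},-825 \right)}} = \frac{1}{3 + 2985 \left(-825\right)} = \frac{1}{3 - 2462625} = \frac{1}{-2462622} = - \frac{1}{2462622}$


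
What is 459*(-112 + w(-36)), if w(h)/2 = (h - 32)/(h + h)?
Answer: -50541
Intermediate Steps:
w(h) = (-32 + h)/h (w(h) = 2*((h - 32)/(h + h)) = 2*((-32 + h)/((2*h))) = 2*((-32 + h)*(1/(2*h))) = 2*((-32 + h)/(2*h)) = (-32 + h)/h)
459*(-112 + w(-36)) = 459*(-112 + (-32 - 36)/(-36)) = 459*(-112 - 1/36*(-68)) = 459*(-112 + 17/9) = 459*(-991/9) = -50541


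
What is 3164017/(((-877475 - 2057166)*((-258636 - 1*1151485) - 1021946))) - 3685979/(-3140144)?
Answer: 26307739715797448561/22411972456522324368 ≈ 1.1738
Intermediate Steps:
3164017/(((-877475 - 2057166)*((-258636 - 1*1151485) - 1021946))) - 3685979/(-3140144) = 3164017/((-2934641*((-258636 - 1151485) - 1021946))) - 3685979*(-1/3140144) = 3164017/((-2934641*(-1410121 - 1021946))) + 3685979/3140144 = 3164017/((-2934641*(-2432067))) + 3685979/3140144 = 3164017/7137243532947 + 3685979/3140144 = 26307739715797448561/22411972456522324368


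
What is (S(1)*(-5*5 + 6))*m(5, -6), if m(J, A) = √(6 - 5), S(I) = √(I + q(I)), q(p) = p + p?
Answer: -19*√3 ≈ -32.909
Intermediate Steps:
q(p) = 2*p
S(I) = √3*√I (S(I) = √(I + 2*I) = √(3*I) = √3*√I)
m(J, A) = 1 (m(J, A) = √1 = 1)
(S(1)*(-5*5 + 6))*m(5, -6) = ((√3*√1)*(-5*5 + 6))*1 = ((√3*1)*(-25 + 6))*1 = (√3*(-19))*1 = -19*√3*1 = -19*√3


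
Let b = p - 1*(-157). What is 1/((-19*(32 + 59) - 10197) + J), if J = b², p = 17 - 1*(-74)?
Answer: 1/49578 ≈ 2.0170e-5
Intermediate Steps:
p = 91 (p = 17 + 74 = 91)
b = 248 (b = 91 - 1*(-157) = 91 + 157 = 248)
J = 61504 (J = 248² = 61504)
1/((-19*(32 + 59) - 10197) + J) = 1/((-19*(32 + 59) - 10197) + 61504) = 1/((-19*91 - 10197) + 61504) = 1/((-1729 - 10197) + 61504) = 1/(-11926 + 61504) = 1/49578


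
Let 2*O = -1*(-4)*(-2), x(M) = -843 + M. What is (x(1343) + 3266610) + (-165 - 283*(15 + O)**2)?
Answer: 3232702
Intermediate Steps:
O = -4 (O = (-1*(-4)*(-2))/2 = (4*(-2))/2 = (1/2)*(-8) = -4)
(x(1343) + 3266610) + (-165 - 283*(15 + O)**2) = ((-843 + 1343) + 3266610) + (-165 - 283*(15 - 4)**2) = (500 + 3266610) + (-165 - 283*11**2) = 3267110 + (-165 - 283*121) = 3267110 + (-165 - 34243) = 3267110 - 34408 = 3232702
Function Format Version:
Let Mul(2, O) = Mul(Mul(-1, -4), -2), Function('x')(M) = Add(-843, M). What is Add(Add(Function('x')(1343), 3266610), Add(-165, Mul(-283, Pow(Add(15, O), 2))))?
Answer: 3232702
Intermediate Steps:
O = -4 (O = Mul(Rational(1, 2), Mul(Mul(-1, -4), -2)) = Mul(Rational(1, 2), Mul(4, -2)) = Mul(Rational(1, 2), -8) = -4)
Add(Add(Function('x')(1343), 3266610), Add(-165, Mul(-283, Pow(Add(15, O), 2)))) = Add(Add(Add(-843, 1343), 3266610), Add(-165, Mul(-283, Pow(Add(15, -4), 2)))) = Add(Add(500, 3266610), Add(-165, Mul(-283, Pow(11, 2)))) = Add(3267110, Add(-165, Mul(-283, 121))) = Add(3267110, Add(-165, -34243)) = Add(3267110, -34408) = 3232702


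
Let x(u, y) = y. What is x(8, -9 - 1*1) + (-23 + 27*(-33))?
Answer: -924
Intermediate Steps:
x(8, -9 - 1*1) + (-23 + 27*(-33)) = (-9 - 1*1) + (-23 + 27*(-33)) = (-9 - 1) + (-23 - 891) = -10 - 914 = -924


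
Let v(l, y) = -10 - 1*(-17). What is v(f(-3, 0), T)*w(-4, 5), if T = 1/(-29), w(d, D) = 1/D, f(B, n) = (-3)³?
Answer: 7/5 ≈ 1.4000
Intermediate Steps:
f(B, n) = -27
T = -1/29 ≈ -0.034483
v(l, y) = 7 (v(l, y) = -10 + 17 = 7)
v(f(-3, 0), T)*w(-4, 5) = 7/5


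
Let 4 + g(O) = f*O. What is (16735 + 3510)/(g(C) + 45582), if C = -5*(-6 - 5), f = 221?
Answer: 20245/57733 ≈ 0.35067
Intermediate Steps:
C = 55 (C = -5*(-11) = 55)
g(O) = -4 + 221*O
(16735 + 3510)/(g(C) + 45582) = (16735 + 3510)/((-4 + 221*55) + 45582) = 20245/((-4 + 12155) + 45582) = 20245/(12151 + 45582) = 20245/57733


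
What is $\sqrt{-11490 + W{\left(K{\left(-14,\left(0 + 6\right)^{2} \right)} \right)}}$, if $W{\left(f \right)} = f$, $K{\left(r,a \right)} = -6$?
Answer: $2 i \sqrt{2874} \approx 107.22 i$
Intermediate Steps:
$\sqrt{-11490 + W{\left(K{\left(-14,\left(0 + 6\right)^{2} \right)} \right)}} = \sqrt{-11490 - 6} = \sqrt{-11496} = 2 i \sqrt{2874}$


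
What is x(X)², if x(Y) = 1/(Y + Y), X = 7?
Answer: 1/196 ≈ 0.0051020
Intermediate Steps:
x(Y) = 1/(2*Y)
x(X)² = ((½)/7)² = ((½)*(⅐))² = (1/14)² = 1/196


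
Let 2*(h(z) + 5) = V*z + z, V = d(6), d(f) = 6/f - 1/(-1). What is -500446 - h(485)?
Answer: -1002337/2 ≈ -5.0117e+5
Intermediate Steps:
d(f) = 1 + 6/f (d(f) = 6/f - 1*(-1) = 6/f + 1 = 1 + 6/f)
V = 2 (V = (6 + 6)/6 = (⅙)*12 = 2)
h(z) = -5 + 3*z/2 (h(z) = -5 + (2*z + z)/2 = -5 + (3*z)/2 = -5 + 3*z/2)
-500446 - h(485) = -500446 - (-5 + (3/2)*485) = -500446 - (-5 + 1455/2) = -500446 - 1*1445/2 = -500446 - 1445/2 = -1002337/2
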